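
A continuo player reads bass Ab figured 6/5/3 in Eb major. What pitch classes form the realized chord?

A third above Ab in this key is C.
A fifth above Ab in this key is Eb.
A sixth above Ab in this key is F.
Together with the bass Ab, this spells F minor seventh in first inversion.

Ab, C, Eb, F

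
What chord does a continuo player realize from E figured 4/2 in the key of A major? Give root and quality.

F# minor seventh

The figures 4/2 indicate a seventh chord in third inversion.
In third inversion the root lies a second above the bass: a second above E in A major is F#.
The chord tones are E, F#, A, C#, giving F# minor seventh.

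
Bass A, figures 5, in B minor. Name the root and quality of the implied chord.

The figures 5 indicate a triad in root position.
In root position the bass is the root, so the root is A.
The chord tones are A, C#, E, giving A major.

A major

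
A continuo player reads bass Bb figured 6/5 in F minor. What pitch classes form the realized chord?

The written figures 6/5 are shorthand for 6/5/3: the 3 is implied.
A third above Bb in this key is Db.
A fifth above Bb in this key is F.
A sixth above Bb in this key is G.
Together with the bass Bb, this spells G half-diminished seventh in first inversion.

Bb, Db, F, G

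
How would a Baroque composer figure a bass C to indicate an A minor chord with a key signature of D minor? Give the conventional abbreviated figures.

6

C is the third of A minor, so the chord is in first inversion.
A triad in first inversion is figured 6/3, conventionally abbreviated 6.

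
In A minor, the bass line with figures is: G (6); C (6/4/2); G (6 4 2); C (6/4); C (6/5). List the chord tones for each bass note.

G, B, E | C, D, F, A | G, A, C, E | C, F, A | C, E, G, A

G (6/3): G, B, E.
C (6/4/2): C, D, F, A.
G (6/4/2): G, A, C, E.
C (6/4): C, F, A.
C (6/5/3): C, E, G, A.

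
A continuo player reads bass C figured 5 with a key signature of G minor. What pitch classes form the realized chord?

The written figures 5 are shorthand for 5/3: the 3 is implied.
A third above C in this key is Eb.
A fifth above C in this key is G.
Together with the bass C, this spells C minor in root position.

C, Eb, G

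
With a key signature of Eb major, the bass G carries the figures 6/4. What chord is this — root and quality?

C minor

The figures 6/4 indicate a triad in second inversion.
In second inversion the root lies a fourth above the bass: a fourth above G in Eb major is C.
The chord tones are G, C, Eb, giving C minor.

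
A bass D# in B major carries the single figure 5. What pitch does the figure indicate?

Counting 4 letter steps above D# lands on A; in B major, that letter is A#.

A#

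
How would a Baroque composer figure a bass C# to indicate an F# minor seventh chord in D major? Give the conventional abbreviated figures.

4/3

C# is the fifth of F# minor seventh, so the chord is in second inversion.
A seventh chord in second inversion is figured 6/4/3, conventionally abbreviated 4/3.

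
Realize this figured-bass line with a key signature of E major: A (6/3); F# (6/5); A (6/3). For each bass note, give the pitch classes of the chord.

A, C#, F# | F#, A, C#, D# | A, C#, F#

A (6/3): A, C#, F#.
F# (6/5/3): F#, A, C#, D#.
A (6/3): A, C#, F#.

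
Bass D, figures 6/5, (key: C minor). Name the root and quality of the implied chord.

Bb dominant seventh

The figures 6/5 indicate a seventh chord in first inversion.
In first inversion the root lies a sixth above the bass: a sixth above D in C minor is Bb.
The chord tones are D, F, Ab, Bb, giving Bb dominant seventh.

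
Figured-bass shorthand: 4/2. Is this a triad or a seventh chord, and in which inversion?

4/2 is shorthand for 6/4/2.
Intervals of 6/4/2 above the bass form a seventh chord; the bass is the seventh, so this is third inversion.

seventh chord, third inversion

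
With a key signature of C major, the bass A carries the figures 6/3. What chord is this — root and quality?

The figures 6/3 indicate a triad in first inversion.
In first inversion the root lies a sixth above the bass: a sixth above A in C major is F.
The chord tones are A, C, F, giving F major.

F major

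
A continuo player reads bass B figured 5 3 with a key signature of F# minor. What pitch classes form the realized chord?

B, D, F#

A third above B in this key is D.
A fifth above B in this key is F#.
Together with the bass B, this spells B minor in root position.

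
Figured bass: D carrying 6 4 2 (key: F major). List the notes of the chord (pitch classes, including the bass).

D, E, G, Bb

A second above D in this key is E.
A fourth above D in this key is G.
A sixth above D in this key is Bb.
Together with the bass D, this spells E half-diminished seventh in third inversion.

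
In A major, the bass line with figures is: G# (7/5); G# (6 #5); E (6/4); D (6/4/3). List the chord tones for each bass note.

G# (7/5/3): G#, B, D, F#.
G# (6/#5/3): G#, B, D#, E.
E (6/4): E, A, C#.
D (6/4/3): D, F#, G#, B.

G#, B, D, F# | G#, B, D#, E | E, A, C# | D, F#, G#, B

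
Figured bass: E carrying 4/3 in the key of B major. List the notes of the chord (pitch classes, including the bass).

E, G#, A#, C#

The written figures 4/3 are shorthand for 6/4/3: the 6 is implied.
A third above E in this key is G#.
A fourth above E in this key is A#.
A sixth above E in this key is C#.
Together with the bass E, this spells A# half-diminished seventh in second inversion.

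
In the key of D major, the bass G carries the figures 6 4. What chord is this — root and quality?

C# diminished

The figures 6 4 indicate a triad in second inversion.
In second inversion the root lies a fourth above the bass: a fourth above G in D major is C#.
The chord tones are G, C#, E, giving C# diminished.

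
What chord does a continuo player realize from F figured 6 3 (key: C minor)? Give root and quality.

The figures 6 3 indicate a triad in first inversion.
In first inversion the root lies a sixth above the bass: a sixth above F in C minor is D.
The chord tones are F, Ab, D, giving D diminished.

D diminished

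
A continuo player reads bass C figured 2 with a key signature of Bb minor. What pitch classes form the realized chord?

The written figures 2 are shorthand for 6/4/2: the 6/4 are implied.
A second above C in this key is Db.
A fourth above C in this key is F.
A sixth above C in this key is Ab.
Together with the bass C, this spells Db major seventh in third inversion.

C, Db, F, Ab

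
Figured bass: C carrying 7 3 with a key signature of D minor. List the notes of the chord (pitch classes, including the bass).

C, E, G, Bb

The written figures 7 3 are shorthand for 7/5/3: the 5 is implied.
A third above C in this key is E.
A fifth above C in this key is G.
A seventh above C in this key is Bb.
Together with the bass C, this spells C dominant seventh in root position.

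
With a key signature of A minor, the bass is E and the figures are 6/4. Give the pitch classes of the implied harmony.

A fourth above E in this key is A.
A sixth above E in this key is C.
Together with the bass E, this spells A minor in second inversion.

E, A, C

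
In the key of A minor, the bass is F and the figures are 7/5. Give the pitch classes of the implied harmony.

F, A, C, E

The written figures 7/5 are shorthand for 7/5/3: the 3 is implied.
A third above F in this key is A.
A fifth above F in this key is C.
A seventh above F in this key is E.
Together with the bass F, this spells F major seventh in root position.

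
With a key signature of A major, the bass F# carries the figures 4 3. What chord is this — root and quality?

The figures 4 3 indicate a seventh chord in second inversion.
In second inversion the root lies a fourth above the bass: a fourth above F# in A major is B.
The chord tones are F#, A, B, D, giving B minor seventh.

B minor seventh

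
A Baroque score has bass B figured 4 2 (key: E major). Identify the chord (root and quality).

C# minor seventh

The figures 4 2 indicate a seventh chord in third inversion.
In third inversion the root lies a second above the bass: a second above B in E major is C#.
The chord tones are B, C#, E, G#, giving C# minor seventh.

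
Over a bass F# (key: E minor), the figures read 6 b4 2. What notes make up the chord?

A second above F# in this key is G.
A fourth above F# in this key is B, lowered to Bb by the flat.
A sixth above F# in this key is D.
Together with the bass F#, this spells G minor-major seventh in third inversion.

F#, G, Bb, D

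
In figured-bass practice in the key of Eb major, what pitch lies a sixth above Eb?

Counting 5 letter steps above Eb lands on C; in Eb major, that letter is C.

C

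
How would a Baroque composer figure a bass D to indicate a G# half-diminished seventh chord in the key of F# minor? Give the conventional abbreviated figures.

D is the fifth of G# half-diminished seventh, so the chord is in second inversion.
A seventh chord in second inversion is figured 6/4/3, conventionally abbreviated 4/3.

4/3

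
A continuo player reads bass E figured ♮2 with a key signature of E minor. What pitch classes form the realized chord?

E, F, A, C

The written figures ♮2 are shorthand for 6/4/2: the 6/4 are implied.
A second above E in this key is F#, made natural (F) by the ♮ figure.
A fourth above E in this key is A.
A sixth above E in this key is C.
Together with the bass E, this spells F major seventh in third inversion.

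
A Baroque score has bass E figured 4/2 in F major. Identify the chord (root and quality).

The figures 4/2 indicate a seventh chord in third inversion.
In third inversion the root lies a second above the bass: a second above E in F major is F.
The chord tones are E, F, A, C, giving F major seventh.

F major seventh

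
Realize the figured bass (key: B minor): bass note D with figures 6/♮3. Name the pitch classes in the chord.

D, F, B

A third above D in this key is F#, made natural (F) by the ♮ figure.
A sixth above D in this key is B.
Together with the bass D, this spells B diminished in first inversion.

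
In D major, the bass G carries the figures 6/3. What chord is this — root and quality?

The figures 6/3 indicate a triad in first inversion.
In first inversion the root lies a sixth above the bass: a sixth above G in D major is E.
The chord tones are G, B, E, giving E minor.

E minor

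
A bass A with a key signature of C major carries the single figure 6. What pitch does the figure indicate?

Counting 5 letter steps above A lands on F; in C major, that letter is F.

F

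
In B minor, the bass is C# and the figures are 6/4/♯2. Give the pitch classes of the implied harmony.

A second above C# in this key is D, raised to D# by the sharp.
A fourth above C# in this key is F#.
A sixth above C# in this key is A.
Together with the bass C#, this spells D# half-diminished seventh in third inversion.

C#, D#, F#, A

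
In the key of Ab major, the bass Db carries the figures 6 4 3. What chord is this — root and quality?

G half-diminished seventh

The figures 6 4 3 indicate a seventh chord in second inversion.
In second inversion the root lies a fourth above the bass: a fourth above Db in Ab major is G.
The chord tones are Db, F, G, Bb, giving G half-diminished seventh.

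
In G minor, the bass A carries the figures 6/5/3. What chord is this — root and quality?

F dominant seventh

The figures 6/5/3 indicate a seventh chord in first inversion.
In first inversion the root lies a sixth above the bass: a sixth above A in G minor is F.
The chord tones are A, C, Eb, F, giving F dominant seventh.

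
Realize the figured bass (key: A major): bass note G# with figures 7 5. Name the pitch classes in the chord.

The written figures 7 5 are shorthand for 7/5/3: the 3 is implied.
A third above G# in this key is B.
A fifth above G# in this key is D.
A seventh above G# in this key is F#.
Together with the bass G#, this spells G# half-diminished seventh in root position.

G#, B, D, F#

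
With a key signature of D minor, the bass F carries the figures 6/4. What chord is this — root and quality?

Bb major

The figures 6/4 indicate a triad in second inversion.
In second inversion the root lies a fourth above the bass: a fourth above F in D minor is Bb.
The chord tones are F, Bb, D, giving Bb major.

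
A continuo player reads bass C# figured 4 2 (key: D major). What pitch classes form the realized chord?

The written figures 4 2 are shorthand for 6/4/2: the 6 is implied.
A second above C# in this key is D.
A fourth above C# in this key is F#.
A sixth above C# in this key is A.
Together with the bass C#, this spells D major seventh in third inversion.

C#, D, F#, A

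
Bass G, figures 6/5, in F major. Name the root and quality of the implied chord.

The figures 6/5 indicate a seventh chord in first inversion.
In first inversion the root lies a sixth above the bass: a sixth above G in F major is E.
The chord tones are G, Bb, D, E, giving E half-diminished seventh.

E half-diminished seventh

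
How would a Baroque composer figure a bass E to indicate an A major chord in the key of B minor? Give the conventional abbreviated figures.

6/4

E is the fifth of A major, so the chord is in second inversion.
A triad in second inversion is figured 6/4, conventionally abbreviated 6/4.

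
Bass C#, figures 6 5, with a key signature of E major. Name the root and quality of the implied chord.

The figures 6 5 indicate a seventh chord in first inversion.
In first inversion the root lies a sixth above the bass: a sixth above C# in E major is A.
The chord tones are C#, E, G#, A, giving A major seventh.

A major seventh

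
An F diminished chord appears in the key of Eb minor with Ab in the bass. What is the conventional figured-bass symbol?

Ab is the third of F diminished, so the chord is in first inversion.
A triad in first inversion is figured 6/3, conventionally abbreviated 6.

6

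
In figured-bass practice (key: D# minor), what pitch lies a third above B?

D#

Counting 2 letter steps above B lands on D; in D# minor, that letter is D#.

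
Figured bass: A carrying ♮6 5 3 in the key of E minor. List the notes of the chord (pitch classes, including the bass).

A, C, E, F

A third above A in this key is C.
A fifth above A in this key is E.
A sixth above A in this key is F#, made natural (F) by the ♮ figure.
Together with the bass A, this spells F major seventh in first inversion.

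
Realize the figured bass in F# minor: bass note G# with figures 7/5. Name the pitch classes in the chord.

G#, B, D, F#

The written figures 7/5 are shorthand for 7/5/3: the 3 is implied.
A third above G# in this key is B.
A fifth above G# in this key is D.
A seventh above G# in this key is F#.
Together with the bass G#, this spells G# half-diminished seventh in root position.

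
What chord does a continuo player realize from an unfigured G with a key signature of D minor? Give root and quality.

G minor

An unfigured bass indicates a triad in root position.
In root position the bass is the root, so the root is G.
The chord tones are G, Bb, D, giving G minor.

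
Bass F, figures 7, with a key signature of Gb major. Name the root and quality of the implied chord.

F half-diminished seventh

The figures 7 indicate a seventh chord in root position.
In root position the bass is the root, so the root is F.
The chord tones are F, Ab, Cb, Eb, giving F half-diminished seventh.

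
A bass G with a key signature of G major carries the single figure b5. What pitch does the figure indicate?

Counting 4 letter steps above G lands on D; in G major, that letter is D.
The b5 figure lowers it a semitone, giving Db.

Db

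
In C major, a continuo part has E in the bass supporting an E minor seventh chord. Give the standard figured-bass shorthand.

E is the root of E minor seventh, so the chord is in root position.
A seventh chord in root position is figured 7/5/3, conventionally abbreviated 7.

7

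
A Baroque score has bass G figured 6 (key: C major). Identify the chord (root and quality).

E minor

The figures 6 indicate a triad in first inversion.
In first inversion the root lies a sixth above the bass: a sixth above G in C major is E.
The chord tones are G, B, E, giving E minor.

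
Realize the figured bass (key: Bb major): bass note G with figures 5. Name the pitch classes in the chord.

The written figures 5 are shorthand for 5/3: the 3 is implied.
A third above G in this key is Bb.
A fifth above G in this key is D.
Together with the bass G, this spells G minor in root position.

G, Bb, D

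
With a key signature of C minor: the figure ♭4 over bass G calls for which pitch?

Counting 3 letter steps above G lands on C; in C minor, that letter is C.
The b4 figure lowers it a semitone, giving Cb.

Cb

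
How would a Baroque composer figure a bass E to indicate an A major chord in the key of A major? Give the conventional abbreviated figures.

6/4

E is the fifth of A major, so the chord is in second inversion.
A triad in second inversion is figured 6/4, conventionally abbreviated 6/4.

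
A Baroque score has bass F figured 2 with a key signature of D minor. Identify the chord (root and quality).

G minor seventh

The figures 2 indicate a seventh chord in third inversion.
In third inversion the root lies a second above the bass: a second above F in D minor is G.
The chord tones are F, G, Bb, D, giving G minor seventh.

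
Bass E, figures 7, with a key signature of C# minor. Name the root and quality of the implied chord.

The figures 7 indicate a seventh chord in root position.
In root position the bass is the root, so the root is E.
The chord tones are E, G#, B, D#, giving E major seventh.

E major seventh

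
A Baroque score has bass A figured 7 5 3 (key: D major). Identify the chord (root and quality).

A dominant seventh

The figures 7 5 3 indicate a seventh chord in root position.
In root position the bass is the root, so the root is A.
The chord tones are A, C#, E, G, giving A dominant seventh.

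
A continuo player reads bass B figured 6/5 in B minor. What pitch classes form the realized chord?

The written figures 6/5 are shorthand for 6/5/3: the 3 is implied.
A third above B in this key is D.
A fifth above B in this key is F#.
A sixth above B in this key is G.
Together with the bass B, this spells G major seventh in first inversion.

B, D, F#, G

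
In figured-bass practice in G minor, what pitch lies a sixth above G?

Eb

Counting 5 letter steps above G lands on E; in G minor, that letter is Eb.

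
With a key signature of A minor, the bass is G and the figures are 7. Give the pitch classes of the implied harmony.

The written figures 7 are shorthand for 7/5/3: the 5/3 are implied.
A third above G in this key is B.
A fifth above G in this key is D.
A seventh above G in this key is F.
Together with the bass G, this spells G dominant seventh in root position.

G, B, D, F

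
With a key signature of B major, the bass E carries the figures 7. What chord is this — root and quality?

The figures 7 indicate a seventh chord in root position.
In root position the bass is the root, so the root is E.
The chord tones are E, G#, B, D#, giving E major seventh.

E major seventh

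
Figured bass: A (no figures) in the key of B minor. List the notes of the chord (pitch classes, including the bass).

A, C#, E

An unfigured bass implies 5/3.
A third above A in this key is C#.
A fifth above A in this key is E.
Together with the bass A, this spells A major in root position.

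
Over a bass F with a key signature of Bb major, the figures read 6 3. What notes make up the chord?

F, A, D

A third above F in this key is A.
A sixth above F in this key is D.
Together with the bass F, this spells D minor in first inversion.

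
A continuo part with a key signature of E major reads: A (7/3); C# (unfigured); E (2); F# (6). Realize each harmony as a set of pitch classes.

A, C#, E, G# | C#, E, G# | E, F#, A, C# | F#, A, D#

A (7/5/3): A, C#, E, G#.
C# (5/3): C#, E, G#.
E (6/4/2): E, F#, A, C#.
F# (6/3): F#, A, D#.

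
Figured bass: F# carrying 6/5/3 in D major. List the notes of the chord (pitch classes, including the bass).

F#, A, C#, D

A third above F# in this key is A.
A fifth above F# in this key is C#.
A sixth above F# in this key is D.
Together with the bass F#, this spells D major seventh in first inversion.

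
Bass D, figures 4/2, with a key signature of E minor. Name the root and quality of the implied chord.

E minor seventh

The figures 4/2 indicate a seventh chord in third inversion.
In third inversion the root lies a second above the bass: a second above D in E minor is E.
The chord tones are D, E, G, B, giving E minor seventh.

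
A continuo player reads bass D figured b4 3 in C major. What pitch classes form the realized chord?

The written figures b4 3 are shorthand for 6/4/3: the 6 is implied.
A third above D in this key is F.
A fourth above D in this key is G, lowered to Gb by the flat.
A sixth above D in this key is B.

D, F, Gb, B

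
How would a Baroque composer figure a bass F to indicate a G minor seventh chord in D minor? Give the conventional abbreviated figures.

F is the seventh of G minor seventh, so the chord is in third inversion.
A seventh chord in third inversion is figured 6/4/2, conventionally abbreviated 4/2.

4/2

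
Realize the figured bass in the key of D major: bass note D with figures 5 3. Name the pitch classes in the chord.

A third above D in this key is F#.
A fifth above D in this key is A.
Together with the bass D, this spells D major in root position.

D, F#, A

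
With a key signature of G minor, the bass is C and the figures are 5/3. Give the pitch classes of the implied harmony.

A third above C in this key is Eb.
A fifth above C in this key is G.
Together with the bass C, this spells C minor in root position.

C, Eb, G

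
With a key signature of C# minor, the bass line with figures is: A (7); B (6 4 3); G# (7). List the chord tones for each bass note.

A, C#, E, G# | B, D#, E, G# | G#, B, D#, F#

A (7/5/3): A, C#, E, G#.
B (6/4/3): B, D#, E, G#.
G# (7/5/3): G#, B, D#, F#.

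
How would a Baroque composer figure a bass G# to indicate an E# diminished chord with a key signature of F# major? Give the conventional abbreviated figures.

6

G# is the third of E# diminished, so the chord is in first inversion.
A triad in first inversion is figured 6/3, conventionally abbreviated 6.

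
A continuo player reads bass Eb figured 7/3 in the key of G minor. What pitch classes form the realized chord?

The written figures 7/3 are shorthand for 7/5/3: the 5 is implied.
A third above Eb in this key is G.
A fifth above Eb in this key is Bb.
A seventh above Eb in this key is D.
Together with the bass Eb, this spells Eb major seventh in root position.

Eb, G, Bb, D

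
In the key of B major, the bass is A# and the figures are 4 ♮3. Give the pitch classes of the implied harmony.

A#, C, D#, F#

The written figures 4 ♮3 are shorthand for 6/4/3: the 6 is implied.
A third above A# in this key is C#, made natural (C) by the ♮ figure.
A fourth above A# in this key is D#.
A sixth above A# in this key is F#.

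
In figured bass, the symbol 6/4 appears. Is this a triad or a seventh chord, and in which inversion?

Intervals of 6/4 above the bass form a triad; the bass is the fifth, so this is second inversion.

triad, second inversion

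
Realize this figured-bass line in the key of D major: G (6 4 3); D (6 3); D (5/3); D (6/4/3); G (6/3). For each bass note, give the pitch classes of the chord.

G, B, C#, E | D, F#, B | D, F#, A | D, F#, G, B | G, B, E

G (6/4/3): G, B, C#, E.
D (6/3): D, F#, B.
D (5/3): D, F#, A.
D (6/4/3): D, F#, G, B.
G (6/3): G, B, E.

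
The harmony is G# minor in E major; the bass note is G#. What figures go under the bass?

G# is the root of G# minor, so the chord is in root position.
A triad in root position is figured 5/3, conventionally abbreviated (no figures — root-position triad).

no figures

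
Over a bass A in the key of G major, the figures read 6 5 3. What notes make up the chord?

A, C, E, F#

A third above A in this key is C.
A fifth above A in this key is E.
A sixth above A in this key is F#.
Together with the bass A, this spells F# half-diminished seventh in first inversion.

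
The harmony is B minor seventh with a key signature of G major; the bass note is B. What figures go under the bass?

B is the root of B minor seventh, so the chord is in root position.
A seventh chord in root position is figured 7/5/3, conventionally abbreviated 7.

7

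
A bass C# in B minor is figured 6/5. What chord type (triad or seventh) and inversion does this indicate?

seventh chord, first inversion

6/5 is shorthand for 6/5/3.
Intervals of 6/5/3 above the bass form a seventh chord; the bass is the third, so this is first inversion.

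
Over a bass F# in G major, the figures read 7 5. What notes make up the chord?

F#, A, C, E

The written figures 7 5 are shorthand for 7/5/3: the 3 is implied.
A third above F# in this key is A.
A fifth above F# in this key is C.
A seventh above F# in this key is E.
Together with the bass F#, this spells F# half-diminished seventh in root position.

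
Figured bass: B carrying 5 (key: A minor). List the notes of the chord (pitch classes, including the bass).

B, D, F

The written figures 5 are shorthand for 5/3: the 3 is implied.
A third above B in this key is D.
A fifth above B in this key is F.
Together with the bass B, this spells B diminished in root position.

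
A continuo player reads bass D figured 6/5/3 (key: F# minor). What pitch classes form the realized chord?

D, F#, A, B

A third above D in this key is F#.
A fifth above D in this key is A.
A sixth above D in this key is B.
Together with the bass D, this spells B minor seventh in first inversion.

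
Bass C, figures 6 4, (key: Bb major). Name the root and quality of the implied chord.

The figures 6 4 indicate a triad in second inversion.
In second inversion the root lies a fourth above the bass: a fourth above C in Bb major is F.
The chord tones are C, F, A, giving F major.

F major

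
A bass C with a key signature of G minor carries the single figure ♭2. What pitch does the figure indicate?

Db

Counting 1 letter step above C lands on D; in G minor, that letter is D.
The b2 figure lowers it a semitone, giving Db.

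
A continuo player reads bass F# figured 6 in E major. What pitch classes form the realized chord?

F#, A, D#

The written figures 6 are shorthand for 6/3: the 3 is implied.
A third above F# in this key is A.
A sixth above F# in this key is D#.
Together with the bass F#, this spells D# diminished in first inversion.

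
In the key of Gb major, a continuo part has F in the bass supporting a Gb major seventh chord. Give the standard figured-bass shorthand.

4/2

F is the seventh of Gb major seventh, so the chord is in third inversion.
A seventh chord in third inversion is figured 6/4/2, conventionally abbreviated 4/2.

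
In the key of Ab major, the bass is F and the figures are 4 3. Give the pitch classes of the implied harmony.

F, Ab, Bb, Db

The written figures 4 3 are shorthand for 6/4/3: the 6 is implied.
A third above F in this key is Ab.
A fourth above F in this key is Bb.
A sixth above F in this key is Db.
Together with the bass F, this spells Bb minor seventh in second inversion.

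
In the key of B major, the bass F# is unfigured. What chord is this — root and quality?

An unfigured bass indicates a triad in root position.
In root position the bass is the root, so the root is F#.
The chord tones are F#, A#, C#, giving F# major.

F# major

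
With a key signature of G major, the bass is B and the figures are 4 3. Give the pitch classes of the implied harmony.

The written figures 4 3 are shorthand for 6/4/3: the 6 is implied.
A third above B in this key is D.
A fourth above B in this key is E.
A sixth above B in this key is G.
Together with the bass B, this spells E minor seventh in second inversion.

B, D, E, G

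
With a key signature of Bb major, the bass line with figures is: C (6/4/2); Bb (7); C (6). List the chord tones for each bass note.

C (6/4/2): C, D, F, A.
Bb (7/5/3): Bb, D, F, A.
C (6/3): C, Eb, A.

C, D, F, A | Bb, D, F, A | C, Eb, A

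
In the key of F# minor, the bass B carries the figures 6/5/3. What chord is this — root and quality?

G# half-diminished seventh

The figures 6/5/3 indicate a seventh chord in first inversion.
In first inversion the root lies a sixth above the bass: a sixth above B in F# minor is G#.
The chord tones are B, D, F#, G#, giving G# half-diminished seventh.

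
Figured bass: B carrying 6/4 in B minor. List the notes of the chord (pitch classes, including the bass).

A fourth above B in this key is E.
A sixth above B in this key is G.
Together with the bass B, this spells E minor in second inversion.

B, E, G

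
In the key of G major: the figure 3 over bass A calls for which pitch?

Counting 2 letter steps above A lands on C; in G major, that letter is C.

C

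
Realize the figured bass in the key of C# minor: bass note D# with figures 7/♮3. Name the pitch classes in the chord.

D#, F, A, C#

The written figures 7/♮3 are shorthand for 7/5/3: the 5 is implied.
A third above D# in this key is F#, made natural (F) by the ♮ figure.
A fifth above D# in this key is A.
A seventh above D# in this key is C#.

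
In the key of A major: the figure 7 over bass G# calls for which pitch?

Counting 6 letter steps above G# lands on F; in A major, that letter is F#.

F#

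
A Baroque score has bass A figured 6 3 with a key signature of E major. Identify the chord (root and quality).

The figures 6 3 indicate a triad in first inversion.
In first inversion the root lies a sixth above the bass: a sixth above A in E major is F#.
The chord tones are A, C#, F#, giving F# minor.

F# minor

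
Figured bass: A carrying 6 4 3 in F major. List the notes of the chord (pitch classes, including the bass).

A, C, D, F

A third above A in this key is C.
A fourth above A in this key is D.
A sixth above A in this key is F.
Together with the bass A, this spells D minor seventh in second inversion.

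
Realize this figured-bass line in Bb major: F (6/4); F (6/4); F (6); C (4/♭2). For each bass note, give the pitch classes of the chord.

F, Bb, D | F, Bb, D | F, A, D | C, Db, F, A

F (6/4): F, Bb, D.
F (6/4): F, Bb, D.
F (6/3): F, A, D.
C (6/4/b2): C, Db, F, A.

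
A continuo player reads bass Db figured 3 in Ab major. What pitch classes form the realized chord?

Db, F, Ab

The written figures 3 are shorthand for 5/3: the 5 is implied.
A third above Db in this key is F.
A fifth above Db in this key is Ab.
Together with the bass Db, this spells Db major in root position.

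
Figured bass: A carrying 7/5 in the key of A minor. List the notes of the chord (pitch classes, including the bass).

The written figures 7/5 are shorthand for 7/5/3: the 3 is implied.
A third above A in this key is C.
A fifth above A in this key is E.
A seventh above A in this key is G.
Together with the bass A, this spells A minor seventh in root position.

A, C, E, G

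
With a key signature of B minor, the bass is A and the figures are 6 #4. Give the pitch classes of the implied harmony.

A, D#, F#

A fourth above A in this key is D, raised to D# by the sharp.
A sixth above A in this key is F#.
Together with the bass A, this spells D# diminished in second inversion.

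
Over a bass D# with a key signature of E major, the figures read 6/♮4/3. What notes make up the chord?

A third above D# in this key is F#.
A fourth above D# in this key is G#, made natural (G) by the ♮ figure.
A sixth above D# in this key is B.
Together with the bass D#, this spells G augmented major seventh in second inversion.

D#, F#, G, B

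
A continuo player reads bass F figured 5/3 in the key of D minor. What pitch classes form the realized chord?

A third above F in this key is A.
A fifth above F in this key is C.
Together with the bass F, this spells F major in root position.

F, A, C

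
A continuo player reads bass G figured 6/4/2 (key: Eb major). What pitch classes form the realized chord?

G, Ab, C, Eb

A second above G in this key is Ab.
A fourth above G in this key is C.
A sixth above G in this key is Eb.
Together with the bass G, this spells Ab major seventh in third inversion.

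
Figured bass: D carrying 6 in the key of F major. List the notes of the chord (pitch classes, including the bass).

D, F, Bb

The written figures 6 are shorthand for 6/3: the 3 is implied.
A third above D in this key is F.
A sixth above D in this key is Bb.
Together with the bass D, this spells Bb major in first inversion.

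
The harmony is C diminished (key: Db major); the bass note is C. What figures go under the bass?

no figures

C is the root of C diminished, so the chord is in root position.
A triad in root position is figured 5/3, conventionally abbreviated (no figures — root-position triad).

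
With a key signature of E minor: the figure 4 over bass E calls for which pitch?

A

Counting 3 letter steps above E lands on A; in E minor, that letter is A.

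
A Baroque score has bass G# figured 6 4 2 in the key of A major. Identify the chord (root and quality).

A major seventh

The figures 6 4 2 indicate a seventh chord in third inversion.
In third inversion the root lies a second above the bass: a second above G# in A major is A.
The chord tones are G#, A, C#, E, giving A major seventh.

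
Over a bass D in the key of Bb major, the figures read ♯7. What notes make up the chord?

The written figures ♯7 are shorthand for 7/5/3: the 5/3 are implied.
A third above D in this key is F.
A fifth above D in this key is A.
A seventh above D in this key is C, raised to C# by the sharp.
Together with the bass D, this spells D minor-major seventh in root position.

D, F, A, C#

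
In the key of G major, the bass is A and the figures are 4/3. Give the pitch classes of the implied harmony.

The written figures 4/3 are shorthand for 6/4/3: the 6 is implied.
A third above A in this key is C.
A fourth above A in this key is D.
A sixth above A in this key is F#.
Together with the bass A, this spells D dominant seventh in second inversion.

A, C, D, F#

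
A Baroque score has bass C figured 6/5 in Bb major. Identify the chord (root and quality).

The figures 6/5 indicate a seventh chord in first inversion.
In first inversion the root lies a sixth above the bass: a sixth above C in Bb major is A.
The chord tones are C, Eb, G, A, giving A half-diminished seventh.

A half-diminished seventh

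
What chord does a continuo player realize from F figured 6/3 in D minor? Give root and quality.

D minor

The figures 6/3 indicate a triad in first inversion.
In first inversion the root lies a sixth above the bass: a sixth above F in D minor is D.
The chord tones are F, A, D, giving D minor.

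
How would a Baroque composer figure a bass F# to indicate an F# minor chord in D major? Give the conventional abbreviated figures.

F# is the root of F# minor, so the chord is in root position.
A triad in root position is figured 5/3, conventionally abbreviated (no figures — root-position triad).

no figures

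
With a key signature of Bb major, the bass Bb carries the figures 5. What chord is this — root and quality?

The figures 5 indicate a triad in root position.
In root position the bass is the root, so the root is Bb.
The chord tones are Bb, D, F, giving Bb major.

Bb major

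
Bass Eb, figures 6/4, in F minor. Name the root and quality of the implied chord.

Ab major

The figures 6/4 indicate a triad in second inversion.
In second inversion the root lies a fourth above the bass: a fourth above Eb in F minor is Ab.
The chord tones are Eb, Ab, C, giving Ab major.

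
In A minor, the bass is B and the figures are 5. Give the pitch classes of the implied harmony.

B, D, F

The written figures 5 are shorthand for 5/3: the 3 is implied.
A third above B in this key is D.
A fifth above B in this key is F.
Together with the bass B, this spells B diminished in root position.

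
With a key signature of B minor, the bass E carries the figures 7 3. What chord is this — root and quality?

The figures 7 3 indicate a seventh chord in root position.
In root position the bass is the root, so the root is E.
The chord tones are E, G, B, D, giving E minor seventh.

E minor seventh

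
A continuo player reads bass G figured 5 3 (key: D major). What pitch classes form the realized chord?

G, B, D

A third above G in this key is B.
A fifth above G in this key is D.
Together with the bass G, this spells G major in root position.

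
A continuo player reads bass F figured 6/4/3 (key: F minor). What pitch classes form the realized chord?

A third above F in this key is Ab.
A fourth above F in this key is Bb.
A sixth above F in this key is Db.
Together with the bass F, this spells Bb minor seventh in second inversion.

F, Ab, Bb, Db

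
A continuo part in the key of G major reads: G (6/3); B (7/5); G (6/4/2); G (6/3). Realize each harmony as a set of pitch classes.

G, B, E | B, D, F#, A | G, A, C, E | G, B, E

G (6/3): G, B, E.
B (7/5/3): B, D, F#, A.
G (6/4/2): G, A, C, E.
G (6/3): G, B, E.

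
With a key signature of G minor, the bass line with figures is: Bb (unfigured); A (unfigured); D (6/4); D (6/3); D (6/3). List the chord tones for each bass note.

Bb, D, F | A, C, Eb | D, G, Bb | D, F, Bb | D, F, Bb

Bb (5/3): Bb, D, F.
A (5/3): A, C, Eb.
D (6/4): D, G, Bb.
D (6/3): D, F, Bb.
D (6/3): D, F, Bb.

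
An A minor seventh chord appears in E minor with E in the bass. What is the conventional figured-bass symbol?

E is the fifth of A minor seventh, so the chord is in second inversion.
A seventh chord in second inversion is figured 6/4/3, conventionally abbreviated 4/3.

4/3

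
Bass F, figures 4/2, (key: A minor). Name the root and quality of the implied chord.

The figures 4/2 indicate a seventh chord in third inversion.
In third inversion the root lies a second above the bass: a second above F in A minor is G.
The chord tones are F, G, B, D, giving G dominant seventh.

G dominant seventh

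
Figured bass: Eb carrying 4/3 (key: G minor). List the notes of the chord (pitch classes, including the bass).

The written figures 4/3 are shorthand for 6/4/3: the 6 is implied.
A third above Eb in this key is G.
A fourth above Eb in this key is A.
A sixth above Eb in this key is C.
Together with the bass Eb, this spells A half-diminished seventh in second inversion.

Eb, G, A, C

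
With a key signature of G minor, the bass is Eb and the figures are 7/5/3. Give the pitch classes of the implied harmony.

Eb, G, Bb, D

A third above Eb in this key is G.
A fifth above Eb in this key is Bb.
A seventh above Eb in this key is D.
Together with the bass Eb, this spells Eb major seventh in root position.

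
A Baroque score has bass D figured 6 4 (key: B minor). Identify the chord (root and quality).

G major

The figures 6 4 indicate a triad in second inversion.
In second inversion the root lies a fourth above the bass: a fourth above D in B minor is G.
The chord tones are D, G, B, giving G major.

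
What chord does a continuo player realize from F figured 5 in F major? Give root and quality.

F major

The figures 5 indicate a triad in root position.
In root position the bass is the root, so the root is F.
The chord tones are F, A, C, giving F major.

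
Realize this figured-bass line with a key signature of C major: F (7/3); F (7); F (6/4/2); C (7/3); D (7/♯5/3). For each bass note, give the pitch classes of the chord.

F (7/5/3): F, A, C, E.
F (7/5/3): F, A, C, E.
F (6/4/2): F, G, B, D.
C (7/5/3): C, E, G, B.
D (7/#5/3): D, F, A#, C.

F, A, C, E | F, A, C, E | F, G, B, D | C, E, G, B | D, F, A#, C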